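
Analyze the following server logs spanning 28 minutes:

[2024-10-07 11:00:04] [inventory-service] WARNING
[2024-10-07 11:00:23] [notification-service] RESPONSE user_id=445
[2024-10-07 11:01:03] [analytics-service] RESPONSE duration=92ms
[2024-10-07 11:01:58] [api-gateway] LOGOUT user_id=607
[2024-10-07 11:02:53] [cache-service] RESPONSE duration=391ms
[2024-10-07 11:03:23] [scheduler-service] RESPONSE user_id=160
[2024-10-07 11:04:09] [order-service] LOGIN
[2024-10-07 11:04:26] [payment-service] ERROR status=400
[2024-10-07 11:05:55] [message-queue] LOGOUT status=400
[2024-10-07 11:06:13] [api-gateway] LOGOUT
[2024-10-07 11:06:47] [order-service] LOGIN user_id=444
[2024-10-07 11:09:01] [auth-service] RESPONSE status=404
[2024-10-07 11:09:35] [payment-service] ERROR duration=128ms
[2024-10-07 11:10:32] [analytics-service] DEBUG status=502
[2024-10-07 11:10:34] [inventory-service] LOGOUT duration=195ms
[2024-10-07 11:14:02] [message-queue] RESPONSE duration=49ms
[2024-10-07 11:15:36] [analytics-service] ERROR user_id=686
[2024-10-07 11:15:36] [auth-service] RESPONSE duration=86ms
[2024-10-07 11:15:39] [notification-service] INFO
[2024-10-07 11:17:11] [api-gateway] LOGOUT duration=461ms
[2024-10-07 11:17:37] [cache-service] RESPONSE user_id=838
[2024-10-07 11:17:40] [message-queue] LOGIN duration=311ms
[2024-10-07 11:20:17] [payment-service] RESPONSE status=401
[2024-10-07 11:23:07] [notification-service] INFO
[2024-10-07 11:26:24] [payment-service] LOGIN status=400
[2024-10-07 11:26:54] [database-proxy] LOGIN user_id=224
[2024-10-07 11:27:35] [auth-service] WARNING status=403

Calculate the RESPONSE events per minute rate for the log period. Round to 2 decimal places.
0.32

To calculate the rate:

1. Count total RESPONSE events: 9
2. Total time period: 28 minutes
3. Rate = 9 / 28 = 0.32 events per minute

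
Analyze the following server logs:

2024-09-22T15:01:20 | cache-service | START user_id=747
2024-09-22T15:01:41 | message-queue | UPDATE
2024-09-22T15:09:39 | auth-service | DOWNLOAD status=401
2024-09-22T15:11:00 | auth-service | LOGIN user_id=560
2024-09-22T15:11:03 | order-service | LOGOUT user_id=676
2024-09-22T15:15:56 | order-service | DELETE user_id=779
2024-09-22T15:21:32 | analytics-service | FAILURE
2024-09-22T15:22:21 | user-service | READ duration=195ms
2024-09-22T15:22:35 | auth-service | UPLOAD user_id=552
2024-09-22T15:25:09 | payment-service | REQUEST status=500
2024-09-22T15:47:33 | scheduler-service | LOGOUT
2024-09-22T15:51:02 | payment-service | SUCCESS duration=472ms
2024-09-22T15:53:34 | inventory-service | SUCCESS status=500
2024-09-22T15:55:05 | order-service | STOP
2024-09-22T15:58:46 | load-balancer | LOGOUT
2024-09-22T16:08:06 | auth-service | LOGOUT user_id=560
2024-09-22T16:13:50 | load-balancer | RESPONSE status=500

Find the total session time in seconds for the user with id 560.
3426

To calculate session duration:

1. Find LOGIN event for user_id=560: 2024-09-22T15:11:00
2. Find LOGOUT event for user_id=560: 2024-09-22T16:08:06
3. Session duration: 2024-09-22T16:08:06 - 2024-09-22T15:11:00 = 3426 seconds (57 minutes)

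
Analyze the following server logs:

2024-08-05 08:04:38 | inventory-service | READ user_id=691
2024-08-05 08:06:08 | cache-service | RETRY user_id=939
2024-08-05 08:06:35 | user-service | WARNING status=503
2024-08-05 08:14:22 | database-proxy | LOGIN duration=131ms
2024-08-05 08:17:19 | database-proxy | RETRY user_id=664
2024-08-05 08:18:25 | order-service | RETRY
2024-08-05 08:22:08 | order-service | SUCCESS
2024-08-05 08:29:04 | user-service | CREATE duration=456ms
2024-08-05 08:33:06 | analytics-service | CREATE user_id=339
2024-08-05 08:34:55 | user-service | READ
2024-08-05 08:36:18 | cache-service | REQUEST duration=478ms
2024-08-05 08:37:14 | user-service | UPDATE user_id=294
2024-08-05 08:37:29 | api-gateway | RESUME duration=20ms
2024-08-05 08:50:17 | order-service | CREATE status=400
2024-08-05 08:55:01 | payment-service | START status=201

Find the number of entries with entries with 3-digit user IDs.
5

To find matching entries:

1. Pattern to match: entries with 3-digit user IDs
2. Scan each log entry for the pattern
3. Count matches: 5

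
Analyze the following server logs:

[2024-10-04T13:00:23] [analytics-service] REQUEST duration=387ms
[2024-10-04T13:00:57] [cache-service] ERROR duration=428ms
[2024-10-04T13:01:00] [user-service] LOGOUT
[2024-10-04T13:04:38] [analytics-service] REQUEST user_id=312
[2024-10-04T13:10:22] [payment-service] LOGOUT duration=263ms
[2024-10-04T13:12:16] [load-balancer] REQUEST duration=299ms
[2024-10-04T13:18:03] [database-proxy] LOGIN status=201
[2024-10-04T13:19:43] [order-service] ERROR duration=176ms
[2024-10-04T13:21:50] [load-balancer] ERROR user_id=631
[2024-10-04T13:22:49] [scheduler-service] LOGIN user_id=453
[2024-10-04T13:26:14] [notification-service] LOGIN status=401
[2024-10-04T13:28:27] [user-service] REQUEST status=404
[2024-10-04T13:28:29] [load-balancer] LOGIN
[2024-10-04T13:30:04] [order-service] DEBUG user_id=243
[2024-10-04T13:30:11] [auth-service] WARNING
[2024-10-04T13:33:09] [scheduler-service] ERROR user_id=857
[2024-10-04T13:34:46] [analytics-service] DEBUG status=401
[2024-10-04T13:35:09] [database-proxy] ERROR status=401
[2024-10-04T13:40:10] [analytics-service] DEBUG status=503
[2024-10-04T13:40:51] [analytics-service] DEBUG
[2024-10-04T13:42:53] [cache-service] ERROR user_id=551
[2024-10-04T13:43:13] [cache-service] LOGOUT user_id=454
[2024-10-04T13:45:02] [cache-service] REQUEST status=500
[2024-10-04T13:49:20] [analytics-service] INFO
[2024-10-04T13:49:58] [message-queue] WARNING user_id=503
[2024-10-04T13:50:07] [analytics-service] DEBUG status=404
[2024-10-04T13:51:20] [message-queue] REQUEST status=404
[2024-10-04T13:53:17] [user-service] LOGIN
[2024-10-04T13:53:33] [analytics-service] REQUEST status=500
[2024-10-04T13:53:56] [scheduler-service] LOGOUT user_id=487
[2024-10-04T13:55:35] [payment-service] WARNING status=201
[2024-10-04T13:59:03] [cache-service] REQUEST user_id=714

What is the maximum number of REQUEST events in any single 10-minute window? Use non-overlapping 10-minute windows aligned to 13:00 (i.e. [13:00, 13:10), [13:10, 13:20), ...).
3

To find the burst window:

1. Divide the log period into non-overlapping 10-minute windows starting at 13:00
2. Count REQUEST events in each window
3. Find the window with maximum count
4. Maximum events in a window: 3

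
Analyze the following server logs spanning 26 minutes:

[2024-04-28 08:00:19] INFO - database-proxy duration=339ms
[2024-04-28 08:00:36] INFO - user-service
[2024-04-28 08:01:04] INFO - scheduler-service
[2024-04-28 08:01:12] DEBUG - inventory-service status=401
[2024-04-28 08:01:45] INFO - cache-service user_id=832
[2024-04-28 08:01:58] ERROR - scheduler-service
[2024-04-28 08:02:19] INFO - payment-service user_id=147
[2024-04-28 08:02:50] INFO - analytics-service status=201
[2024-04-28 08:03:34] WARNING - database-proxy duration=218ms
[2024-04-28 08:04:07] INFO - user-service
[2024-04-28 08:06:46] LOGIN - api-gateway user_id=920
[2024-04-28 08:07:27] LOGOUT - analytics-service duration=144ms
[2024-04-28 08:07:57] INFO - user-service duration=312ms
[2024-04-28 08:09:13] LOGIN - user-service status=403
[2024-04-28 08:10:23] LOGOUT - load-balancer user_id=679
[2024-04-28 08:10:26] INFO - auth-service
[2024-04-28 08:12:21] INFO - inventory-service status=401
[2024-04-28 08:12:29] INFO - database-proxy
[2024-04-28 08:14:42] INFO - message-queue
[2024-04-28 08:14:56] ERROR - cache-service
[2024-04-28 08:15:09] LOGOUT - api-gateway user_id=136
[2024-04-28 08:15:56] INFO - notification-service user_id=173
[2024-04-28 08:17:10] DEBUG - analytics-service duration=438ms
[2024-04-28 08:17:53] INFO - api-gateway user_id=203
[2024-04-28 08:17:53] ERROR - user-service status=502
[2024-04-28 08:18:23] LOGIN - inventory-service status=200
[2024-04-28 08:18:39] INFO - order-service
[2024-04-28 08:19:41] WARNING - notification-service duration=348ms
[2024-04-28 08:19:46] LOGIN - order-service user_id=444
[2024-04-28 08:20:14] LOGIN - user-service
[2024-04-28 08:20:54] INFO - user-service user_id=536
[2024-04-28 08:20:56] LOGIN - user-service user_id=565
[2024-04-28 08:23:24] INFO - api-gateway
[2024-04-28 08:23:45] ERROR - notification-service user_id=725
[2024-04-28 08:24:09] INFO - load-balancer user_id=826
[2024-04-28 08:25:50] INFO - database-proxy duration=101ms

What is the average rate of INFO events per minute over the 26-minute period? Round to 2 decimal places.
0.73

To calculate the rate:

1. Count total INFO events: 19
2. Total time period: 26 minutes
3. Rate = 19 / 26 = 0.73 events per minute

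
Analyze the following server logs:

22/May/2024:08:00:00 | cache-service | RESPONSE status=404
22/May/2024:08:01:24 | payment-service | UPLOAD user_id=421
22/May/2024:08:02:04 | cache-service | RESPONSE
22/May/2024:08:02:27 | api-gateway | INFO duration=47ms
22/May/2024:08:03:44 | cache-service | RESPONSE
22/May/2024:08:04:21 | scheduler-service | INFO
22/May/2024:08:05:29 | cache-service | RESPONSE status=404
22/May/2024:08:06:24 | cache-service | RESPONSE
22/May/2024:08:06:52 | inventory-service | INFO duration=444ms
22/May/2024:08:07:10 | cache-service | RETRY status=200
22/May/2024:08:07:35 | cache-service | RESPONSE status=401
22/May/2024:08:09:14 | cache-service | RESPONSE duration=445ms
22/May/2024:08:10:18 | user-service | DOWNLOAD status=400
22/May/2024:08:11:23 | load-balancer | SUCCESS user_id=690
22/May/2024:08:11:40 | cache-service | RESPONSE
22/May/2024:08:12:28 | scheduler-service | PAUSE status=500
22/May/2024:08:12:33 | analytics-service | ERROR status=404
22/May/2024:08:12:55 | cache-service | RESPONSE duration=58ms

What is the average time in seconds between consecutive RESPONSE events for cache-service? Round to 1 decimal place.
96.9

To calculate average interval:

1. Find all RESPONSE events for cache-service in order
2. Calculate time gaps between consecutive events
3. Compute mean of gaps: 775 / 8 = 96.9 seconds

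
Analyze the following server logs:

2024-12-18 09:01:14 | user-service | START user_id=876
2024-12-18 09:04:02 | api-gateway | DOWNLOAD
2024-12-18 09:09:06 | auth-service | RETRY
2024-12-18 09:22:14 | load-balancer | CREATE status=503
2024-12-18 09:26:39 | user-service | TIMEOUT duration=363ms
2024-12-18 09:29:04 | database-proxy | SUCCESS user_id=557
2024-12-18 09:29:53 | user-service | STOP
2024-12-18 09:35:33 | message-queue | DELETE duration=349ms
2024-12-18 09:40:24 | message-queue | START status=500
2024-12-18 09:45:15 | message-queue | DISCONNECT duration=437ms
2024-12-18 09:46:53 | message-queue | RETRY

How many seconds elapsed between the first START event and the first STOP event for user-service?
1719

To find the time between events:

1. Locate the first START event for user-service: 2024-12-18 09:01:14
2. Locate the first STOP event for user-service: 2024-12-18 09:29:53
3. Calculate the difference: 2024-12-18 09:29:53 - 2024-12-18 09:01:14 = 1719 seconds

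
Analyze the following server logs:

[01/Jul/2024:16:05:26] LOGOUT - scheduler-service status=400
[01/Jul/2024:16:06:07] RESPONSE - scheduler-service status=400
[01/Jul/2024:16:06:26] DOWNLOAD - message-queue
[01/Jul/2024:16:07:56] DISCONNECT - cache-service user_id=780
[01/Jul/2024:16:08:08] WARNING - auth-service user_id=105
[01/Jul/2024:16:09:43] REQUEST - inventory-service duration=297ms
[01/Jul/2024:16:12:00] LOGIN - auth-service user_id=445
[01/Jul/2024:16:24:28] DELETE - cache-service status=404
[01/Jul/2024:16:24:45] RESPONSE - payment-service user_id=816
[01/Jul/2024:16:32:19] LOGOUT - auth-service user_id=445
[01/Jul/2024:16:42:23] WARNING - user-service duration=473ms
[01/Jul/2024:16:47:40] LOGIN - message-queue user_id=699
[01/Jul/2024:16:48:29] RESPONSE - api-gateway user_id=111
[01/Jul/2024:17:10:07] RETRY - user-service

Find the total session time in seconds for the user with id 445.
1219

To calculate session duration:

1. Find LOGIN event for user_id=445: 01/Jul/2024:16:12:00
2. Find LOGOUT event for user_id=445: 01/Jul/2024:16:32:19
3. Session duration: 01/Jul/2024:16:32:19 - 01/Jul/2024:16:12:00 = 1219 seconds (20 minutes)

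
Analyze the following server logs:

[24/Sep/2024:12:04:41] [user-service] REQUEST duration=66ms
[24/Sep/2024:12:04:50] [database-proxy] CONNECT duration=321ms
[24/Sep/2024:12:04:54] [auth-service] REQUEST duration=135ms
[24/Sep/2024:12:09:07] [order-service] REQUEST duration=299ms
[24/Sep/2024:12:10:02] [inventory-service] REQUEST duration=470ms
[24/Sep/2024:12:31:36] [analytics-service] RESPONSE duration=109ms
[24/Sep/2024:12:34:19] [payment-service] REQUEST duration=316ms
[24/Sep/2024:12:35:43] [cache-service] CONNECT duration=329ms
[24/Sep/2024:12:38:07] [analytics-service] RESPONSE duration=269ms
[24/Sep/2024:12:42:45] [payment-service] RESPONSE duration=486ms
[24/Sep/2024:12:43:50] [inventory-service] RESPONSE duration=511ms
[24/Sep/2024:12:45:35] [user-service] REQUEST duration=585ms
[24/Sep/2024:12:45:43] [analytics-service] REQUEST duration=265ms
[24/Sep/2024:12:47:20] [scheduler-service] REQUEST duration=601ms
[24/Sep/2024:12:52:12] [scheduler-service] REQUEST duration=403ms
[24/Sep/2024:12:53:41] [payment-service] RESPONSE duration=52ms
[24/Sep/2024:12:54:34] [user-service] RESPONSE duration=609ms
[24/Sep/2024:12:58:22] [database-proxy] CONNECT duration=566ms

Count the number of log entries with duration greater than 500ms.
5

To count timeouts:

1. Threshold: 500ms
2. Extract duration from each log entry
3. Count entries where duration > 500
4. Timeout count: 5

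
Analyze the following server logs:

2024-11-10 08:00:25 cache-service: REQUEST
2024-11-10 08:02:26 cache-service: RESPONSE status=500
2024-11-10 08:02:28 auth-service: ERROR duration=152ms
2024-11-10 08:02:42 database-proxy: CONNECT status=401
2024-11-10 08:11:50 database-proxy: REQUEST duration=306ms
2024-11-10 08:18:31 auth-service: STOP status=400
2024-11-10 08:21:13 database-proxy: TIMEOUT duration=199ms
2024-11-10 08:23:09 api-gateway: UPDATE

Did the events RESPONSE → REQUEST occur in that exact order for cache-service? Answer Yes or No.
No

To verify sequence order:

1. Find all events in sequence RESPONSE → REQUEST for cache-service
2. Extract their timestamps
3. Check if timestamps are in ascending order
4. Result: No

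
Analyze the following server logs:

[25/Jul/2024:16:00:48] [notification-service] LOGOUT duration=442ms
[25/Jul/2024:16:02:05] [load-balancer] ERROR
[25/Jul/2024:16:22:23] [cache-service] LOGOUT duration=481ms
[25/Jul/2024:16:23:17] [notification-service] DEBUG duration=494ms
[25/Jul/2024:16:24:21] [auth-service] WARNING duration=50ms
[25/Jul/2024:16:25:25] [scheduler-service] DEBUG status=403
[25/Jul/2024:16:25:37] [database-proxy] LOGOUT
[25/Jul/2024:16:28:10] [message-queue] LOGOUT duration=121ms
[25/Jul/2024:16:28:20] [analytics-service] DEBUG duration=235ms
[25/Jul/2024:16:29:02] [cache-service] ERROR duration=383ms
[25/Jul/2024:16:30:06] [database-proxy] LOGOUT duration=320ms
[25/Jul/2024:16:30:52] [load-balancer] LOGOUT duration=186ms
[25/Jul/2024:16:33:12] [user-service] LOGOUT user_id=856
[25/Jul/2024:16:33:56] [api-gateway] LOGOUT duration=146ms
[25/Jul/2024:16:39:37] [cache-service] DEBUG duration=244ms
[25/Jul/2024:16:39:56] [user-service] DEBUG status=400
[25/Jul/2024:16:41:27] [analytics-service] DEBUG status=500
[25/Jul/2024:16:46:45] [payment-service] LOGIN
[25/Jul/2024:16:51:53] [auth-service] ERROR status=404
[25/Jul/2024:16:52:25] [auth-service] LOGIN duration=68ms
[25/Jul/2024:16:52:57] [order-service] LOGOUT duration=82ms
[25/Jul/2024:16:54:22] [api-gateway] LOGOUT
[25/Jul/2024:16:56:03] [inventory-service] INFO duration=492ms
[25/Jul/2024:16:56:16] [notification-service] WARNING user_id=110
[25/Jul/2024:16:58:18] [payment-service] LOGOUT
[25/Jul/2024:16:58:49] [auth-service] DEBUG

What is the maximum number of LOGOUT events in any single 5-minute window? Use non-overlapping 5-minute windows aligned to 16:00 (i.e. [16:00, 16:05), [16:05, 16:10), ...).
4

To find the burst window:

1. Divide the log period into non-overlapping 5-minute windows starting at 16:00
2. Count LOGOUT events in each window
3. Find the window with maximum count
4. Maximum events in a window: 4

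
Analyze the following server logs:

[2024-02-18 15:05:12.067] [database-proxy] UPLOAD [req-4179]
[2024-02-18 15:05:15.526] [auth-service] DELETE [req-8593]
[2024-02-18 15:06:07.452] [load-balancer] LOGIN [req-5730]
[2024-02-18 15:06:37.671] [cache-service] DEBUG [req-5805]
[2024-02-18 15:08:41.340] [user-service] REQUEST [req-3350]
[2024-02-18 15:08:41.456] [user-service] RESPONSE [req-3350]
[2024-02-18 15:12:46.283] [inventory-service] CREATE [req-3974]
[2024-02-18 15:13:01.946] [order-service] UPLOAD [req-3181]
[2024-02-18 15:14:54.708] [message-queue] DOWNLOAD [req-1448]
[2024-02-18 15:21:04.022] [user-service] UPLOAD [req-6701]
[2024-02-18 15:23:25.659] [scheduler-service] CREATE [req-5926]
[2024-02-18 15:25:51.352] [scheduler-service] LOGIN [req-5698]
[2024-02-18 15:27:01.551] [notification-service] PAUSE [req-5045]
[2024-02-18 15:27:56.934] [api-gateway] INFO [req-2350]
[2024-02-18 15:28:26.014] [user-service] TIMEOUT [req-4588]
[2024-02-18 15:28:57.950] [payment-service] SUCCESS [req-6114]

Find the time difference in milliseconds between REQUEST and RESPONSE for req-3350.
116

To calculate latency:

1. Find REQUEST with id req-3350: 2024-02-18 15:08:41.340
2. Find RESPONSE with id req-3350: 2024-02-18 15:08:41.456
3. Latency: 2024-02-18 15:08:41.456 - 2024-02-18 15:08:41.340 = 116ms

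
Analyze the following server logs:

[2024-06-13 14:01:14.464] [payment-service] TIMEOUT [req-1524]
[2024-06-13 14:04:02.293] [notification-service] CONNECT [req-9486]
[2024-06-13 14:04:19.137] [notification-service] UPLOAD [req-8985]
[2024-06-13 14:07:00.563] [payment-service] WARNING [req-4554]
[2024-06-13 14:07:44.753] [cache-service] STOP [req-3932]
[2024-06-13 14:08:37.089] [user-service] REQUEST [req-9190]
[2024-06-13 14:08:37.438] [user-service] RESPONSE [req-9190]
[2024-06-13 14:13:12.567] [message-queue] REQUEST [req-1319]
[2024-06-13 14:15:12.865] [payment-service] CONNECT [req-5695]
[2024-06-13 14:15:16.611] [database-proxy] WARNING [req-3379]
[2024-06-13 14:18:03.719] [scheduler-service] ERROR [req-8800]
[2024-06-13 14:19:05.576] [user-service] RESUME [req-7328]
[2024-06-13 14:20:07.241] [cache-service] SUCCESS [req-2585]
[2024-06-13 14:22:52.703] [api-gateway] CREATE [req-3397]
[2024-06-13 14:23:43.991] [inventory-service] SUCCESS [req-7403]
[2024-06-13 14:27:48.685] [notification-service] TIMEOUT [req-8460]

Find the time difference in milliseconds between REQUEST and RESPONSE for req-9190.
349

To calculate latency:

1. Find REQUEST with id req-9190: 2024-06-13 14:08:37.089
2. Find RESPONSE with id req-9190: 2024-06-13 14:08:37.438
3. Latency: 2024-06-13 14:08:37.438 - 2024-06-13 14:08:37.089 = 349ms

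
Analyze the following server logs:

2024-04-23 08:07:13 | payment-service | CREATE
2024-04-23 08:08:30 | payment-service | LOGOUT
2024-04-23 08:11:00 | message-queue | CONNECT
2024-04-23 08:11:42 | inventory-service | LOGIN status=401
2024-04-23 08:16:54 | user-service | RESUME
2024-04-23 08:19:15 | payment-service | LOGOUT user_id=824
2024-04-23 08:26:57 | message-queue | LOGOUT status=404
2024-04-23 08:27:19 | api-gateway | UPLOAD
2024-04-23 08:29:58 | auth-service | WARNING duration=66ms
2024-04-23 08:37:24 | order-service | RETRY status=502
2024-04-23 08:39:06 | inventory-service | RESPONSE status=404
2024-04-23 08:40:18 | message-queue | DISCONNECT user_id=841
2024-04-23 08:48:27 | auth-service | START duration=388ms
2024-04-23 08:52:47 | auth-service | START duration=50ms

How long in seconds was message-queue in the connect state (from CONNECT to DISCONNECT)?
1758

To calculate state duration:

1. Find CONNECT event for message-queue: 2024-04-23 08:11:00
2. Find DISCONNECT event for message-queue: 2024-04-23 08:40:18
3. Calculate duration: 2024-04-23 08:40:18 - 2024-04-23 08:11:00 = 1758 seconds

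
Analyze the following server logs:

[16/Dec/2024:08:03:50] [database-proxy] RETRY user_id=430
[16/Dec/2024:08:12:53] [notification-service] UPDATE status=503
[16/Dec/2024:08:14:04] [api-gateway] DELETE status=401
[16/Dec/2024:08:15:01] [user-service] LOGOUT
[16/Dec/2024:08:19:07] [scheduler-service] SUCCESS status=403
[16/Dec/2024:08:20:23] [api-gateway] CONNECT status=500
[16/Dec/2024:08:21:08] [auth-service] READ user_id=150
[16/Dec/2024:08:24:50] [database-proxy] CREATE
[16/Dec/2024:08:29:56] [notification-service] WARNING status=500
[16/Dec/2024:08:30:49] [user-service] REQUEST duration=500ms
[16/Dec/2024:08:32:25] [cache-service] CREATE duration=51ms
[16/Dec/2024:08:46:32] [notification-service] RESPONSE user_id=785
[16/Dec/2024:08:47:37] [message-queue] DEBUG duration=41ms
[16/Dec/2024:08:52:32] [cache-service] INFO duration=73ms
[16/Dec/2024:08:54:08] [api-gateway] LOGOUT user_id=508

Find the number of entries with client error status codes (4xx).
2

To find matching entries:

1. Pattern to match: client error status codes (4xx)
2. Scan each log entry for the pattern
3. Count matches: 2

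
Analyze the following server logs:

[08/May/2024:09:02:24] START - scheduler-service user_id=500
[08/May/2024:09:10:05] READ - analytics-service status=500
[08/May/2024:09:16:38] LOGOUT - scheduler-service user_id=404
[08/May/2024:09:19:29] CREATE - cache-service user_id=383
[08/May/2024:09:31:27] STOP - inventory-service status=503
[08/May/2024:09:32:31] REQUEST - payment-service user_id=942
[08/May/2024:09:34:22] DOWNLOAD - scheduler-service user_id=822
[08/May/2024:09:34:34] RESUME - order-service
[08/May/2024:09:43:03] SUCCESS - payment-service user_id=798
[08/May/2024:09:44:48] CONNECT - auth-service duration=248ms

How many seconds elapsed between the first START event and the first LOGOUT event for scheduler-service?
854

To find the time between events:

1. Locate the first START event for scheduler-service: 08/May/2024:09:02:24
2. Locate the first LOGOUT event for scheduler-service: 08/May/2024:09:16:38
3. Calculate the difference: 08/May/2024:09:16:38 - 08/May/2024:09:02:24 = 854 seconds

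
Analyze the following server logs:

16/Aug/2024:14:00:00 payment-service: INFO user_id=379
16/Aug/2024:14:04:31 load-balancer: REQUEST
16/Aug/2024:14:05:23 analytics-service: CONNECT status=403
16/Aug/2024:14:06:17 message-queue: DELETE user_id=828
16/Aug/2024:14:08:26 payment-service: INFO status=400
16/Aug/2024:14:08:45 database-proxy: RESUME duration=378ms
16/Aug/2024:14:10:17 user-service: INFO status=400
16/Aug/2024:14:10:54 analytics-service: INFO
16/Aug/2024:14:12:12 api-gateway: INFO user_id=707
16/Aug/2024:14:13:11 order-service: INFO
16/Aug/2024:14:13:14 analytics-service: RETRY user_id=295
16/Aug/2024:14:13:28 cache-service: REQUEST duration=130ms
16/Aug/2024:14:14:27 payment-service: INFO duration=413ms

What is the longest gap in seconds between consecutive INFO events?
506

To find the longest gap:

1. Extract all INFO events in chronological order
2. Calculate time differences between consecutive events
3. Find the maximum difference
4. Longest gap: 506 seconds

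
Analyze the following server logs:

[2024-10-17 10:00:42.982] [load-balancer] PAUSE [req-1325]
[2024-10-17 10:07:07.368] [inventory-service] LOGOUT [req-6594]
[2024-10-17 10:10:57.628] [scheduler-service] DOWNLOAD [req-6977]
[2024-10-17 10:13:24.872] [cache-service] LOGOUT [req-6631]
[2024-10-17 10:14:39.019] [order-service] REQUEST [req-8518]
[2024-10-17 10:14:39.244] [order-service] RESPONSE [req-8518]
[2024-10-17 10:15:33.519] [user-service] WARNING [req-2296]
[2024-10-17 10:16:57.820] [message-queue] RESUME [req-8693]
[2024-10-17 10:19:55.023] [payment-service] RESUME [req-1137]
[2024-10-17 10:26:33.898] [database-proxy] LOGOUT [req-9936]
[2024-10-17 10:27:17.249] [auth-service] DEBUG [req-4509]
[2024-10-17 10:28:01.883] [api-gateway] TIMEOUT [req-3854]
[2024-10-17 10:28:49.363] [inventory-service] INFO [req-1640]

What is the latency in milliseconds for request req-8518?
225

To calculate latency:

1. Find REQUEST with id req-8518: 2024-10-17 10:14:39.019
2. Find RESPONSE with id req-8518: 2024-10-17 10:14:39.244
3. Latency: 2024-10-17 10:14:39.244 - 2024-10-17 10:14:39.019 = 225ms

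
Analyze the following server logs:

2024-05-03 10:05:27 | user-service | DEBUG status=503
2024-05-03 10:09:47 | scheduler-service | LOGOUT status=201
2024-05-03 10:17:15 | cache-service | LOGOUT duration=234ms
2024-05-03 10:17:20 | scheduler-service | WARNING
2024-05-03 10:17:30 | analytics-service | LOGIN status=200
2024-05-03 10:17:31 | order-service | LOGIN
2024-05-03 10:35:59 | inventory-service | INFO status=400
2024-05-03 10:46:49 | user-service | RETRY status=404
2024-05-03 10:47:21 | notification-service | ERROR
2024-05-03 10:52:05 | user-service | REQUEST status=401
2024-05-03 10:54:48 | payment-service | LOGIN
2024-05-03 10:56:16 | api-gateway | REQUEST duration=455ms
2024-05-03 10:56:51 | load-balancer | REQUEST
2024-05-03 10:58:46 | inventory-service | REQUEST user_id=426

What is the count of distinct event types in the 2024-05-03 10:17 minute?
3

To count unique event types:

1. Filter events in the minute starting at 2024-05-03 10:17
2. Extract event types from matching entries
3. Count unique types: 3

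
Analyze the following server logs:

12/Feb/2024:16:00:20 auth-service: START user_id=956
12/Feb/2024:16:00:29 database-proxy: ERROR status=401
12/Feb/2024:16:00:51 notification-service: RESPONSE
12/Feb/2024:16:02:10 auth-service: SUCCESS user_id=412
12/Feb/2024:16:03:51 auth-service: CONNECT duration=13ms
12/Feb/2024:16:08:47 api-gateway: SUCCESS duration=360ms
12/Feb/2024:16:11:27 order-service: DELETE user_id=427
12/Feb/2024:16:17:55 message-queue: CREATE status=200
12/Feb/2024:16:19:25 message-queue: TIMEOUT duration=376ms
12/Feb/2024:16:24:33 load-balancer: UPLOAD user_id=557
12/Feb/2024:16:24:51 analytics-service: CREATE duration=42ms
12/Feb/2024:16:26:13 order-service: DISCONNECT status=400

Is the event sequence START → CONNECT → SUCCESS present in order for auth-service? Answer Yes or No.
No

To verify sequence order:

1. Find all events in sequence START → CONNECT → SUCCESS for auth-service
2. Extract their timestamps
3. Check if timestamps are in ascending order
4. Result: No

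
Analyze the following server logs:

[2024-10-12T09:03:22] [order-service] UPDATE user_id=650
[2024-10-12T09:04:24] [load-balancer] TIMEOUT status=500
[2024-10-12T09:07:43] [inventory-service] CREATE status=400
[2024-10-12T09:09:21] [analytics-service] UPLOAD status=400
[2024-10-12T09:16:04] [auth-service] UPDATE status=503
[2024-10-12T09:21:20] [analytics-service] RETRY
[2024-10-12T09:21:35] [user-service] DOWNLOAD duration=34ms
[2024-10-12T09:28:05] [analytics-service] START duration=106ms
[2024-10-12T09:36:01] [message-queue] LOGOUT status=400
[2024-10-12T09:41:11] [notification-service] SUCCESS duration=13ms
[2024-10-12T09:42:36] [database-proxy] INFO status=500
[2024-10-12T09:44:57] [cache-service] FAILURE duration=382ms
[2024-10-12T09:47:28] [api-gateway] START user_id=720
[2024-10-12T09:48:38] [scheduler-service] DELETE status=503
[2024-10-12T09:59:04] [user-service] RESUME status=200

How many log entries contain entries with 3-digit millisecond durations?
2

To find matching entries:

1. Pattern to match: entries with 3-digit millisecond durations
2. Scan each log entry for the pattern
3. Count matches: 2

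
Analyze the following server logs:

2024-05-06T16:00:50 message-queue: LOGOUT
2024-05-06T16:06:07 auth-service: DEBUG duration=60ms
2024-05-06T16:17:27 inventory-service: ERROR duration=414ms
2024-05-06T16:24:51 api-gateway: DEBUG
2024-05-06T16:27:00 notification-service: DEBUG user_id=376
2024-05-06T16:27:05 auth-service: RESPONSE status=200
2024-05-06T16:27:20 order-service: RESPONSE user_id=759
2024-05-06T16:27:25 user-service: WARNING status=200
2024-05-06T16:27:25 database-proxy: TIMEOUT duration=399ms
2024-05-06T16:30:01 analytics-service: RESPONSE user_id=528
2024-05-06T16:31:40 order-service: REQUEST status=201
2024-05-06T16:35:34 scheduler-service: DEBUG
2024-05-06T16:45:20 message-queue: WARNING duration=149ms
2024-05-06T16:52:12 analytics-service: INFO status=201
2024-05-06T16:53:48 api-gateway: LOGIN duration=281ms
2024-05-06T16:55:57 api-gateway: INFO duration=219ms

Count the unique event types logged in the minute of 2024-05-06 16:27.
4

To count unique event types:

1. Filter events in the minute starting at 2024-05-06 16:27
2. Extract event types from matching entries
3. Count unique types: 4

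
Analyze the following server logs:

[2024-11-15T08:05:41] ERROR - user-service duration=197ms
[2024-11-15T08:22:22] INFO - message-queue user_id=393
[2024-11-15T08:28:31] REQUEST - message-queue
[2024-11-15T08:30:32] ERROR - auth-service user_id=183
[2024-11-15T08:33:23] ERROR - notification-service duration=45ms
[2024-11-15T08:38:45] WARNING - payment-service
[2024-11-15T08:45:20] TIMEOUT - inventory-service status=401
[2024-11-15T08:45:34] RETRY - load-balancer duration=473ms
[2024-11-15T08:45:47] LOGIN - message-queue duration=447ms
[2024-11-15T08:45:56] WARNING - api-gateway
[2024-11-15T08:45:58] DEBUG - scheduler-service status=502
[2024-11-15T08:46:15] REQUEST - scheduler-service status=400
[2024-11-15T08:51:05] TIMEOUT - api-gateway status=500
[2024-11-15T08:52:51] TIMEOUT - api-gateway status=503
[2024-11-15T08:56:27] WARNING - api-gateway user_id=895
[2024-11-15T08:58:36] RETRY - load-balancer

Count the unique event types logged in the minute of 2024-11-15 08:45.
5

To count unique event types:

1. Filter events in the minute starting at 2024-11-15 08:45
2. Extract event types from matching entries
3. Count unique types: 5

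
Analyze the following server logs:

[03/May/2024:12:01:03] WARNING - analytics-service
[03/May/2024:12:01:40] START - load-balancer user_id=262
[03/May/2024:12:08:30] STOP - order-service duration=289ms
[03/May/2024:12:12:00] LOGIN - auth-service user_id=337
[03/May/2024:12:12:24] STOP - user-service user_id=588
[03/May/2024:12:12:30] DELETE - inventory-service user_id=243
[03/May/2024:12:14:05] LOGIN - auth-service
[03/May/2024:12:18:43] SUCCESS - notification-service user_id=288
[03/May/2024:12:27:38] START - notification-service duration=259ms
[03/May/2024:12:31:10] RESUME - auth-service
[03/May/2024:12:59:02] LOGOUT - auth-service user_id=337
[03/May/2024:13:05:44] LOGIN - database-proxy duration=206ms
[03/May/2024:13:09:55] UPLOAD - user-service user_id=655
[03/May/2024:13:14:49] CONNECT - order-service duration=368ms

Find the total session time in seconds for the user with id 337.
2822

To calculate session duration:

1. Find LOGIN event for user_id=337: 03/May/2024:12:12:00
2. Find LOGOUT event for user_id=337: 03/May/2024:12:59:02
3. Session duration: 03/May/2024:12:59:02 - 03/May/2024:12:12:00 = 2822 seconds (47 minutes)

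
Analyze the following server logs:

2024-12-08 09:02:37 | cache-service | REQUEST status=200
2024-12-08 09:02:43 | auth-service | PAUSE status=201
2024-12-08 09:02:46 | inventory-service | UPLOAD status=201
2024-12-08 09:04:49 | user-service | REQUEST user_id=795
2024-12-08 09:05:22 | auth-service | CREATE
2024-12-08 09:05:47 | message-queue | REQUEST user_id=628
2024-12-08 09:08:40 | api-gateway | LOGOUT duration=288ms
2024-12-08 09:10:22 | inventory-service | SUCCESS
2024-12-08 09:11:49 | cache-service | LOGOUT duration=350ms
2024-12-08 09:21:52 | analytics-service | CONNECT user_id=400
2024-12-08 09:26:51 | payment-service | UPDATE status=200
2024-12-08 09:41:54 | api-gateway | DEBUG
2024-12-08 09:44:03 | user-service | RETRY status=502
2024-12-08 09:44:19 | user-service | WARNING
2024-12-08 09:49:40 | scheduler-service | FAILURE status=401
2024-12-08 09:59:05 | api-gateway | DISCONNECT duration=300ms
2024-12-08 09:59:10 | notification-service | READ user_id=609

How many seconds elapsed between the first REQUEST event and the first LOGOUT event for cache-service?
552

To find the time between events:

1. Locate the first REQUEST event for cache-service: 2024-12-08 09:02:37
2. Locate the first LOGOUT event for cache-service: 2024-12-08 09:11:49
3. Calculate the difference: 2024-12-08 09:11:49 - 2024-12-08 09:02:37 = 552 seconds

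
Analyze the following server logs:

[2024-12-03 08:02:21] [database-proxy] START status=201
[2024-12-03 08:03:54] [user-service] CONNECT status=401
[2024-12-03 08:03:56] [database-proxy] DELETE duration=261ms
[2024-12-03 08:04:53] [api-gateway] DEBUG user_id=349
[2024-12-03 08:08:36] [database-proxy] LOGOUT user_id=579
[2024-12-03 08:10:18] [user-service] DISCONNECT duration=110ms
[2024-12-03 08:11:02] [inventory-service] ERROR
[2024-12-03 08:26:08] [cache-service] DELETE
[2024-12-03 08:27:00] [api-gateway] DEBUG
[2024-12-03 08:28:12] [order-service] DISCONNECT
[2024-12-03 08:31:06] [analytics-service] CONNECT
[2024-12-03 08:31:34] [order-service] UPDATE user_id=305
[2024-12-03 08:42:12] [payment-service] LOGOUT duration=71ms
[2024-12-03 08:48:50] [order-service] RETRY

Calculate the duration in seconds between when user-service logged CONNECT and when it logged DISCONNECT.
384

To find the time between events:

1. Locate the first CONNECT event for user-service: 2024-12-03 08:03:54
2. Locate the first DISCONNECT event for user-service: 2024-12-03 08:10:18
3. Calculate the difference: 2024-12-03 08:10:18 - 2024-12-03 08:03:54 = 384 seconds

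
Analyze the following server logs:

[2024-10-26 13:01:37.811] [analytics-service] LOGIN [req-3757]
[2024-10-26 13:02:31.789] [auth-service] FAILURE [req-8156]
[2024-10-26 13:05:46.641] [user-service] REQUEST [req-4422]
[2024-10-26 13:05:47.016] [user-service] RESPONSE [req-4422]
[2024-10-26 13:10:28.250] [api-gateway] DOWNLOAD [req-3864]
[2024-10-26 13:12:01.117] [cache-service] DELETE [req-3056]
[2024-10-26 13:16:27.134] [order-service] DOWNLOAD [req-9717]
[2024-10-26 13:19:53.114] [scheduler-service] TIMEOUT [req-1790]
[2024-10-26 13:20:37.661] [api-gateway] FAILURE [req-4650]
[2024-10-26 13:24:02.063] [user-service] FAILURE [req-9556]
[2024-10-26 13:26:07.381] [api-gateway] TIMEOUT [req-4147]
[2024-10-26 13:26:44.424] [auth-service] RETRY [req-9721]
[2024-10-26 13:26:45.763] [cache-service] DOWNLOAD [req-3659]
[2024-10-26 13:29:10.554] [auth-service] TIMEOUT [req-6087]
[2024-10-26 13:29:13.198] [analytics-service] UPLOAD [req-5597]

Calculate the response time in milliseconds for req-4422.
375

To calculate latency:

1. Find REQUEST with id req-4422: 2024-10-26 13:05:46.641
2. Find RESPONSE with id req-4422: 2024-10-26 13:05:47.016
3. Latency: 2024-10-26 13:05:47.016 - 2024-10-26 13:05:46.641 = 375ms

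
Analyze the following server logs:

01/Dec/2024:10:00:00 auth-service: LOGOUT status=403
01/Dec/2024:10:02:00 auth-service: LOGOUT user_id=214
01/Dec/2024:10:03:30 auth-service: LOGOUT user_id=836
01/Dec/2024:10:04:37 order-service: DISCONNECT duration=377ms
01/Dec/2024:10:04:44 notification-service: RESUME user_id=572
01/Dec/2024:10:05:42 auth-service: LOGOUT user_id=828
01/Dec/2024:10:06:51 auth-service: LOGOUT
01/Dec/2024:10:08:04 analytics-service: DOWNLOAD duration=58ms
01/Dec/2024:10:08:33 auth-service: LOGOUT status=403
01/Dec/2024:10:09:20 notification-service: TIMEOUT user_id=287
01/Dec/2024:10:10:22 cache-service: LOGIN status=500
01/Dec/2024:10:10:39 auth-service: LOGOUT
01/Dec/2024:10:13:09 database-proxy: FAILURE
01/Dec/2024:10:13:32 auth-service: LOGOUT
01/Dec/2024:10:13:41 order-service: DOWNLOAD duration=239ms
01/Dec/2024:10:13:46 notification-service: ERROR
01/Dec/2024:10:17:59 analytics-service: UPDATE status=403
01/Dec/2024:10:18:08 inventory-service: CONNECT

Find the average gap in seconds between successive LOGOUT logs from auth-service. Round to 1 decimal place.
116.0

To calculate average interval:

1. Find all LOGOUT events for auth-service in order
2. Calculate time gaps between consecutive events
3. Compute mean of gaps: 812 / 7 = 116.0 seconds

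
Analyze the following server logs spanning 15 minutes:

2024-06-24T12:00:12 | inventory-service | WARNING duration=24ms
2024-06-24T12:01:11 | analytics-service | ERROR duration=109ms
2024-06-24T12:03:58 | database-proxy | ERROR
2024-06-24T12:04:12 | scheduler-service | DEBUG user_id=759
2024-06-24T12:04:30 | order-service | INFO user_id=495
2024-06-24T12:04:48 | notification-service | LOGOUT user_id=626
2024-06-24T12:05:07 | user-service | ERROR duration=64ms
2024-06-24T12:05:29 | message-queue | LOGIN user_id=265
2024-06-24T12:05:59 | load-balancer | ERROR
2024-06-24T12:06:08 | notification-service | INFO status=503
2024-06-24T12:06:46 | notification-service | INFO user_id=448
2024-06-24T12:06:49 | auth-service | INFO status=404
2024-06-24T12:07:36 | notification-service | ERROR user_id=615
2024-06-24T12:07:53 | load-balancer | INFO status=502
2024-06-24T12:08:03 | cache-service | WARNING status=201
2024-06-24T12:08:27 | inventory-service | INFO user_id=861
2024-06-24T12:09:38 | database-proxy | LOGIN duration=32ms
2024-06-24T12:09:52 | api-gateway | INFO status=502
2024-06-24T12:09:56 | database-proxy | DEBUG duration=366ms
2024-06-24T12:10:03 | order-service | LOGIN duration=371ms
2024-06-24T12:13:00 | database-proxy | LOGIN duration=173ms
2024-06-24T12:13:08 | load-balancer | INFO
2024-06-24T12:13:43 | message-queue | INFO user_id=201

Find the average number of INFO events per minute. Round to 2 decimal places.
0.6

To calculate the rate:

1. Count total INFO events: 9
2. Total time period: 15 minutes
3. Rate = 9 / 15 = 0.6 events per minute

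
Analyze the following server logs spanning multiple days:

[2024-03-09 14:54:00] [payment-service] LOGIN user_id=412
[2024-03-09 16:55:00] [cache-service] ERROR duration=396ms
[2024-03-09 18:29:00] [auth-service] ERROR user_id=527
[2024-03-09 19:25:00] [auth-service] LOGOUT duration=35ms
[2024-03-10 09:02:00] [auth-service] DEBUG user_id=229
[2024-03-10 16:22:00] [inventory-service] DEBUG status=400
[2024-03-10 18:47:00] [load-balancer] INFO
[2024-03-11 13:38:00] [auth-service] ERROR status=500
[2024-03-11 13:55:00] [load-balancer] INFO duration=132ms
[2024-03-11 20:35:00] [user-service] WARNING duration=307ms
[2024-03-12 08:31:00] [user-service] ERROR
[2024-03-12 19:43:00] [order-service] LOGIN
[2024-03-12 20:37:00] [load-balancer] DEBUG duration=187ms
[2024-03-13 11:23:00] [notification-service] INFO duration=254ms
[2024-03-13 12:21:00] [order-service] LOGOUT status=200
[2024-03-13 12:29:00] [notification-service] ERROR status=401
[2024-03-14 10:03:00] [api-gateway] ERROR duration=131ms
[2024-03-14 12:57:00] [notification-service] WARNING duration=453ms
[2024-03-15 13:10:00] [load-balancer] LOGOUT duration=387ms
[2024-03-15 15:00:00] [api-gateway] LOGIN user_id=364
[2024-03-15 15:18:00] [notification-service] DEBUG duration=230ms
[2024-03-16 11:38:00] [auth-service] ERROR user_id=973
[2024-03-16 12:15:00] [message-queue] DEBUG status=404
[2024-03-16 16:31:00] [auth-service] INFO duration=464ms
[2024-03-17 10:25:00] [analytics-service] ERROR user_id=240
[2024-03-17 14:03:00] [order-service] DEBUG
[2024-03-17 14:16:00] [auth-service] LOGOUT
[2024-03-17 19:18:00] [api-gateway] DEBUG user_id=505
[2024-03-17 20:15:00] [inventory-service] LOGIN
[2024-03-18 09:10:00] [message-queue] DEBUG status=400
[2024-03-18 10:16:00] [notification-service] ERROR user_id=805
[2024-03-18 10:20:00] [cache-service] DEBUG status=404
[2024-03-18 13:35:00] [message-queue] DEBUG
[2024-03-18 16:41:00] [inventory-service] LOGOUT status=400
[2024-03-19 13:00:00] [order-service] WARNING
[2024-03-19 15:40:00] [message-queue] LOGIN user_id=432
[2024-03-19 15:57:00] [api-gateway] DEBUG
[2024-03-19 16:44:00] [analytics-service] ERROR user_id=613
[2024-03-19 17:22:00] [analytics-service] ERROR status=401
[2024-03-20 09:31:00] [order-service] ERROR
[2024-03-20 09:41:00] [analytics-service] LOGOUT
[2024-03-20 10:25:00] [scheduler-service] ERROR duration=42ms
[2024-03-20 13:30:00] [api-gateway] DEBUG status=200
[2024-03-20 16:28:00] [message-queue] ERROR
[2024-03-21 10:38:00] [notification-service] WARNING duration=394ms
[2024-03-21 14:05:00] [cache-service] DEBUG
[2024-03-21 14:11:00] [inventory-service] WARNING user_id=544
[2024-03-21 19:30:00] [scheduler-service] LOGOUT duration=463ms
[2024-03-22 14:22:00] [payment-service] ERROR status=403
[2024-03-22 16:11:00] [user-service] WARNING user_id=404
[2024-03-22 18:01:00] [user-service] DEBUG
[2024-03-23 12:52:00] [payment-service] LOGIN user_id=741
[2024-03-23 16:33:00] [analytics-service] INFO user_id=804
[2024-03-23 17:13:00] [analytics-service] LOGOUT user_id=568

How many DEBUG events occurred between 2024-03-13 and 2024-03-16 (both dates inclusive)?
2

To filter by date range:

1. Date range: 2024-03-13 through 2024-03-16, both dates inclusive
2. Filter for DEBUG events whose date falls in this range
3. Count matching events: 2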